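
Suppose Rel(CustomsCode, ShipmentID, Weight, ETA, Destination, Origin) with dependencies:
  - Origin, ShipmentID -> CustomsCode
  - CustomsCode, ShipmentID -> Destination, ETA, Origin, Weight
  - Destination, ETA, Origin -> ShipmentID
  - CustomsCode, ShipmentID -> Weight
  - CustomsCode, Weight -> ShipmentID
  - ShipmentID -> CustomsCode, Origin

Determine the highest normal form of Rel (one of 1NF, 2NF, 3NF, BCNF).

BCNF

Candidate keys: {CustomsCode, Weight}, {Destination, ETA, Origin}, {ShipmentID}. Prime attributes: {CustomsCode, Destination, ETA, Origin, ShipmentID, Weight}.
Each dependency's left side is a superkey — BCNF holds.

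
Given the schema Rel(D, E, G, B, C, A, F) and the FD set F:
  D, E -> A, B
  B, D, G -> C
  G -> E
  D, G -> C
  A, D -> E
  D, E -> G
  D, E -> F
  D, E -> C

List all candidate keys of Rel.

{A, D}, {D, E}, {D, G}

Attributes never on any right-hand side: {D} — every candidate key must contain it.
Closure of {A, D} is {A, B, C, D, E, F, G}, the whole schema; {A, D} is a candidate key.
Closure of {D, E} is {A, B, C, D, E, F, G}, the whole schema; {D, E} is a candidate key.
Closure of {D, G} is {A, B, C, D, E, F, G}, the whole schema; {D, G} is a candidate key.
These are minimal and exhaustive — every other superkey contains one of them.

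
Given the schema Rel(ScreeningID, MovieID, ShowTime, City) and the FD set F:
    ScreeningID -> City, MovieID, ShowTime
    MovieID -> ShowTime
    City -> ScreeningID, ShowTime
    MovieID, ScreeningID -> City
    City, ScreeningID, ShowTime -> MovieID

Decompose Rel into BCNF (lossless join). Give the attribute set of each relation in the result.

{City, MovieID, ScreeningID}; {MovieID, ShowTime}

Candidate keys of the original relation: {City}, {ScreeningID}.
Within {City, MovieID, ScreeningID, ShowTime}: {MovieID}⁺ ∩ {City, MovieID, ScreeningID, ShowTime} = {MovieID, ShowTime}, not the whole set, so MovieID -> ShowTime violates BCNF; decompose into {MovieID, ShowTime} and {City, MovieID, ScreeningID}.
{MovieID, ShowTime}: every determinant is a superkey — BCNF.
{City, MovieID, ScreeningID}: every determinant is a superkey — BCNF.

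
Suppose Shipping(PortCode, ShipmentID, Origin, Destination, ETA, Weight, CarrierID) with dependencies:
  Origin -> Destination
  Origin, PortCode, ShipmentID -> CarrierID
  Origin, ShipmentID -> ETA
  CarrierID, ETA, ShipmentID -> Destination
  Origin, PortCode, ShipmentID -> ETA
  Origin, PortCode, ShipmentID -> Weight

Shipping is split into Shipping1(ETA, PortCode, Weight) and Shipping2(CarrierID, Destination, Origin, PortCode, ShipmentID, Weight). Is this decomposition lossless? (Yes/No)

No

Shipping1 ∩ Shipping2 = {PortCode, Weight}; its closure under F is {PortCode, Weight}.
Shipping1 ⊄ {PortCode, Weight} and Shipping2 ⊄ {PortCode, Weight}, so the split is lossy.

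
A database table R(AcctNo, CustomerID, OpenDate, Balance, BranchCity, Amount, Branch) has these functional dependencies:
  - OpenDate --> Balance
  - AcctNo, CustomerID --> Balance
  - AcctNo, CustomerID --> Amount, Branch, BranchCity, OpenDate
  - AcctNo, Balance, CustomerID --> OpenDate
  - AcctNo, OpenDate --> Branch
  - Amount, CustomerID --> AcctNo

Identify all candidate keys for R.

{AcctNo, CustomerID}, {Amount, CustomerID}

{CustomerID} never appears on the right of any FD, so every key must include it.
{AcctNo, CustomerID}⁺ = {AcctNo, Amount, Balance, Branch, BranchCity, CustomerID, OpenDate}, which is every attribute, so {AcctNo, CustomerID} is a candidate key.
{Amount, CustomerID}⁺ = {AcctNo, Amount, Balance, Branch, BranchCity, CustomerID, OpenDate}, which is every attribute, so {Amount, CustomerID} is a candidate key.
These are minimal and exhaustive — every other superkey contains one of them.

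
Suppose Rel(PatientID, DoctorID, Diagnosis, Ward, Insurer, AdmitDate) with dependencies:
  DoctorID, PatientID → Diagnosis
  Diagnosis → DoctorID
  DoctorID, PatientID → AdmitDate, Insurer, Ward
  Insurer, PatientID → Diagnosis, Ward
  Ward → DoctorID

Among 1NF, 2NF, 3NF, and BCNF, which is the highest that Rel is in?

3NF

Candidate keys: {Diagnosis, PatientID}, {DoctorID, PatientID}, {Insurer, PatientID}, {PatientID, Ward}. Prime attributes: {Diagnosis, DoctorID, Insurer, PatientID, Ward}.
Diagnosis → DoctorID: {Diagnosis}⁺ = {Diagnosis, DoctorID}, which is not all of the attributes, so the left side is not a superkey — BCNF is violated.
Since {DoctorID} ⊆ prime attributes and every other non-superkey FD also has a prime right side, the schema is in 3NF.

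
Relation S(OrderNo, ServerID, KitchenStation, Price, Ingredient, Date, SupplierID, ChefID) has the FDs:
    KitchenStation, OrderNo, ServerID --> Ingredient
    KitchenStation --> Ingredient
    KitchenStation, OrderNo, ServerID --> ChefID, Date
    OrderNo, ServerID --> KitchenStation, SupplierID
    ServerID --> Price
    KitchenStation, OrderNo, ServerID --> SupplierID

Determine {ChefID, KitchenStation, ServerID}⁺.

Start with {ChefID, KitchenStation, ServerID}.
KitchenStation --> Ingredient applies; add {Ingredient} → now {ChefID, Ingredient, KitchenStation, ServerID}.
ServerID --> Price applies; add {Price} → now {ChefID, Ingredient, KitchenStation, Price, ServerID}.
No further FD applies.

{ChefID, Ingredient, KitchenStation, Price, ServerID}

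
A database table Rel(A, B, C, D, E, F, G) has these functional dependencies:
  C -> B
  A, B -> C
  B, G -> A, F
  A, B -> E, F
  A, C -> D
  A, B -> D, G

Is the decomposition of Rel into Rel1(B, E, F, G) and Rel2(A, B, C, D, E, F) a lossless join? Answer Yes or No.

The shared attributes are {B, E, F} and {B, E, F}⁺ = {B, E, F}.
Rel1 ⊄ {B, E, F} and Rel2 ⊄ {B, E, F}, so the split is lossy.

No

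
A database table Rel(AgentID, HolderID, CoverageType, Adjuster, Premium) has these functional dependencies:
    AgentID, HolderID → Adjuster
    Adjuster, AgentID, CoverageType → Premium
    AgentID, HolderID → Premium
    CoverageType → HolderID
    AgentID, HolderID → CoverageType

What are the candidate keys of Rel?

{AgentID, CoverageType}, {AgentID, HolderID}

Attributes never on any right-hand side: {AgentID} — every candidate key must contain it.
{AgentID, CoverageType} is a candidate key since {AgentID, CoverageType}⁺ = {Adjuster, AgentID, CoverageType, HolderID, Premium} covers every attribute.
{AgentID, HolderID} is a candidate key since {AgentID, HolderID}⁺ = {Adjuster, AgentID, CoverageType, HolderID, Premium} covers every attribute.
No proper subset of any of these is a key, and no other minimal superkey exists.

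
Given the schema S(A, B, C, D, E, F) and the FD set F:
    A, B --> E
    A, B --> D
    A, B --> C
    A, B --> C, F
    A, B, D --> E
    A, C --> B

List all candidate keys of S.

{A, B}, {A, C}

No FD produces {A}, so it must be in every candidate key.
{A, B}⁺ = {A, B, C, D, E, F} — all of the relation — so {A, B} is a candidate key.
{A, C}⁺ = {A, B, C, D, E, F} — all of the relation — so {A, C} is a candidate key.
Any other superkey properly contains one of these, so there are no further candidate keys.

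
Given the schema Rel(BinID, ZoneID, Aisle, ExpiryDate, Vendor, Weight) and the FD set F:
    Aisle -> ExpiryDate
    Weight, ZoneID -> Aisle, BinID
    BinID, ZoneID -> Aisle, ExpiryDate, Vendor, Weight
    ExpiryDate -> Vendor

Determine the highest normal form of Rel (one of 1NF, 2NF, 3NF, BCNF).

Candidate keys: {BinID, ZoneID}, {Weight, ZoneID}. Prime attributes: {BinID, Weight, ZoneID}.
Aisle -> ExpiryDate: {Aisle}⁺ = {Aisle, ExpiryDate, Vendor}, which is not all of the attributes, so the left side is not a superkey — BCNF is violated.
Aisle -> ExpiryDate determines the non-prime attribute {ExpiryDate} from a non-superkey — 3NF is violated.
No proper subset of a key has a non-prime attribute in its closure, so there is no partial dependency; 2NF holds.

2NF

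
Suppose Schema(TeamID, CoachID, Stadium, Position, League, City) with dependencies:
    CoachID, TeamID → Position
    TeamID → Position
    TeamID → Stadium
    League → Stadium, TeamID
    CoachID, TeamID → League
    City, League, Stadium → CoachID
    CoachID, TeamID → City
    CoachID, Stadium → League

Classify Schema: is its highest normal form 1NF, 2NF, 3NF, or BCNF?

Candidate keys: {City, League}, {CoachID, League}, {CoachID, Stadium}, {CoachID, TeamID}. Prime attributes: {City, CoachID, League, Stadium, TeamID}.
TeamID → Position breaks BCNF: {TeamID}⁺ = {Position, Stadium, TeamID}, so {TeamID} is not a superkey.
Because {Position} is non-prime and the left side of TeamID → Position is not a superkey, the relation is not in 3NF.
Since {League} ⊂ {City, League} and {League}⁺ ⊇ {Position} with {Position} non-prime, there is a partial dependency; 2NF fails.

1NF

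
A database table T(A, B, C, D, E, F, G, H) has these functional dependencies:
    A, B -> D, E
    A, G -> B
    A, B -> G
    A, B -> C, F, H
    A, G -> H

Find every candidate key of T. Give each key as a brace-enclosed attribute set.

{A, B}, {A, G}

Attributes never on any right-hand side: {A} — every candidate key must contain it.
{A, B}⁺ = {A, B, C, D, E, F, G, H} — all of the relation — so {A, B} is a candidate key.
{A, G}⁺ = {A, B, C, D, E, F, G, H} — all of the relation — so {A, G} is a candidate key.
These are minimal and exhaustive — every other superkey contains one of them.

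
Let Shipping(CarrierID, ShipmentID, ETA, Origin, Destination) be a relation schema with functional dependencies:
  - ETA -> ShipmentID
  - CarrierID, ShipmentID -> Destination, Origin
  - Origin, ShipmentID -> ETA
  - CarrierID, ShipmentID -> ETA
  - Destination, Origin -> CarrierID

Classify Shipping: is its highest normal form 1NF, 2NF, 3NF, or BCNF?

Candidate keys: {CarrierID, ETA}, {CarrierID, ShipmentID}, {Destination, ETA, Origin}, {Destination, Origin, ShipmentID}. Prime attributes: {CarrierID, Destination, ETA, Origin, ShipmentID}.
For ETA -> ShipmentID we have {ETA}⁺ = {ETA, ShipmentID}; {ETA} is not a superkey, so BCNF fails.
Its right-hand attributes {ShipmentID} are all prime, as are those of every other non-superkey FD — the relation is in 3NF.

3NF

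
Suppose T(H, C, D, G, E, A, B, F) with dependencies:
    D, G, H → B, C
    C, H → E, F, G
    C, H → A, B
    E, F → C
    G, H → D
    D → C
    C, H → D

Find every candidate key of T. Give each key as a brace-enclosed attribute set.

{H} never appears on the right of any FD, so every key must include it.
{C, H}⁺ = {A, B, C, D, E, F, G, H} — all of the relation — so {C, H} is a candidate key.
{D, H}⁺ = {A, B, C, D, E, F, G, H} — all of the relation — so {D, H} is a candidate key.
{G, H}⁺ = {A, B, C, D, E, F, G, H} — all of the relation — so {G, H} is a candidate key.
{E, F, H}⁺ = {A, B, C, D, E, F, G, H} — all of the relation — so {E, F, H} is a candidate key.
Any other superkey properly contains one of these, so there are no further candidate keys.

{C, H}, {D, H}, {E, F, H}, {G, H}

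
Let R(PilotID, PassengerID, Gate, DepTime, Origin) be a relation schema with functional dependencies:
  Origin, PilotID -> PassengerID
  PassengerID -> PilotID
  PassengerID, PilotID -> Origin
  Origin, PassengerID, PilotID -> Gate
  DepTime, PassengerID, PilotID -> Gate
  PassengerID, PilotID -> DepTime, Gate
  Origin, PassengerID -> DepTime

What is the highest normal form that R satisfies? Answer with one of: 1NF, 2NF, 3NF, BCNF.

Candidate keys: {Origin, PilotID}, {PassengerID}. Prime attributes: {Origin, PassengerID, PilotID}.
The left-hand side of every FD is a superkey, so BCNF is satisfied.

BCNF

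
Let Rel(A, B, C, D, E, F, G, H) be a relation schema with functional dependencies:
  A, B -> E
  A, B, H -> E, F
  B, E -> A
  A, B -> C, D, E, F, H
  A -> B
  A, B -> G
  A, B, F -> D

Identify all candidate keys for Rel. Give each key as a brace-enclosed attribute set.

{A}⁺ = {A, B, C, D, E, F, G, H}, which is every attribute, so {A} is a candidate key.
{B, E}⁺ = {A, B, C, D, E, F, G, H}, which is every attribute, so {B, E} is a candidate key.
No proper subset of any of these is a key, and no other minimal superkey exists.

{A}, {B, E}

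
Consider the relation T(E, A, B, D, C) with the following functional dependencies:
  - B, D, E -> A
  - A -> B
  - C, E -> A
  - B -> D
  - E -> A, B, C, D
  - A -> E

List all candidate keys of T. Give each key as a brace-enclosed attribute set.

{A}, {E}

{A}⁺ = {A, B, C, D, E}, which is every attribute, so {A} is a candidate key.
{E}⁺ = {A, B, C, D, E}, which is every attribute, so {E} is a candidate key.
No proper subset of any of these is a key, and no other minimal superkey exists.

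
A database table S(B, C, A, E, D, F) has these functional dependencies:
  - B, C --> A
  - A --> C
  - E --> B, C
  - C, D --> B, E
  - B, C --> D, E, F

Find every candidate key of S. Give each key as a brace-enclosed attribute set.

{E} is a candidate key since {E}⁺ = {A, B, C, D, E, F} covers every attribute.
{A, B} is a candidate key since {A, B}⁺ = {A, B, C, D, E, F} covers every attribute.
{A, D} is a candidate key since {A, D}⁺ = {A, B, C, D, E, F} covers every attribute.
{B, C} is a candidate key since {B, C}⁺ = {A, B, C, D, E, F} covers every attribute.
{C, D} is a candidate key since {C, D}⁺ = {A, B, C, D, E, F} covers every attribute.
These are minimal and exhaustive — every other superkey contains one of them.

{A, B}, {A, D}, {B, C}, {C, D}, {E}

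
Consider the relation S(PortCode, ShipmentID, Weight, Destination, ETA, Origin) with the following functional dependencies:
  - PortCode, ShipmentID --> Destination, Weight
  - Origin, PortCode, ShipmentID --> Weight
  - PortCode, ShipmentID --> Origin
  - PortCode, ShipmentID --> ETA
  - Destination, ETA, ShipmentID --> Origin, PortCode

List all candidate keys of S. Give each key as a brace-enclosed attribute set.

{Destination, ETA, ShipmentID}, {PortCode, ShipmentID}

Attributes never on any right-hand side: {ShipmentID} — every candidate key must contain it.
{PortCode, ShipmentID} is a candidate key since {PortCode, ShipmentID}⁺ = {Destination, ETA, Origin, PortCode, ShipmentID, Weight} covers every attribute.
{Destination, ETA, ShipmentID} is a candidate key since {Destination, ETA, ShipmentID}⁺ = {Destination, ETA, Origin, PortCode, ShipmentID, Weight} covers every attribute.
Any other superkey properly contains one of these, so there are no further candidate keys.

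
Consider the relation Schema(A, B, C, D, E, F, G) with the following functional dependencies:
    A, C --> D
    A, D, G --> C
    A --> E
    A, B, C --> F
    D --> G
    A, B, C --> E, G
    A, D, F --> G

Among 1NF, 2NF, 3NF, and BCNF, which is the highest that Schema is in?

Candidate keys: {A, B, C}, {A, B, D}. Prime attributes: {A, B, C, D}.
A, C --> D: {A, C}⁺ = {A, C, D, E, G}, which is not all of the attributes, so the left side is not a superkey — BCNF is violated.
A --> E determines the non-prime attribute {E} from a non-superkey — 3NF is violated.
Since {A} ⊂ {A, B, C} and {A}⁺ ⊇ {E} with {E} non-prime, there is a partial dependency; 2NF fails.

1NF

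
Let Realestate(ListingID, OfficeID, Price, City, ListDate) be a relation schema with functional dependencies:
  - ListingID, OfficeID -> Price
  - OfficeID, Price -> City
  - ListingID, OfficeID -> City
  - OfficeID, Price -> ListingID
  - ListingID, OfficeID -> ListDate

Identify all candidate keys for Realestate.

Attributes never on any right-hand side: {OfficeID} — every candidate key must contain it.
{ListingID, OfficeID}⁺ = {City, ListDate, ListingID, OfficeID, Price} — all of the relation — so {ListingID, OfficeID} is a candidate key.
{OfficeID, Price}⁺ = {City, ListDate, ListingID, OfficeID, Price} — all of the relation — so {OfficeID, Price} is a candidate key.
These are minimal and exhaustive — every other superkey contains one of them.

{ListingID, OfficeID}, {OfficeID, Price}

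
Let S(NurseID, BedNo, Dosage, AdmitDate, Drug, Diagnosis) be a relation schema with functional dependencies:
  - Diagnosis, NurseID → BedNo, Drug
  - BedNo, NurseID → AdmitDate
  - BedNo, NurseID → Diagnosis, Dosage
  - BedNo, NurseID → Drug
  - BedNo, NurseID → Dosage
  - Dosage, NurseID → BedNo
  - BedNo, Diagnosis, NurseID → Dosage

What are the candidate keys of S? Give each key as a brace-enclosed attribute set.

{BedNo, NurseID}, {Diagnosis, NurseID}, {Dosage, NurseID}

Attributes never on any right-hand side: {NurseID} — every candidate key must contain it.
{BedNo, NurseID}⁺ = {AdmitDate, BedNo, Diagnosis, Dosage, Drug, NurseID} — all of the relation — so {BedNo, NurseID} is a candidate key.
{Diagnosis, NurseID}⁺ = {AdmitDate, BedNo, Diagnosis, Dosage, Drug, NurseID} — all of the relation — so {Diagnosis, NurseID} is a candidate key.
{Dosage, NurseID}⁺ = {AdmitDate, BedNo, Diagnosis, Dosage, Drug, NurseID} — all of the relation — so {Dosage, NurseID} is a candidate key.
No proper subset of any of these is a key, and no other minimal superkey exists.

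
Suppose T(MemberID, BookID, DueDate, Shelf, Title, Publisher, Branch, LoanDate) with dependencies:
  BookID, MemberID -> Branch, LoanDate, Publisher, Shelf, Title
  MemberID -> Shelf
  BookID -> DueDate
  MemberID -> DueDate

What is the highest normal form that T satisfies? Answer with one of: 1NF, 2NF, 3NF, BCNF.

Candidate key: {BookID, MemberID}. Prime attributes: {BookID, MemberID}.
MemberID -> Shelf breaks BCNF: {MemberID}⁺ = {DueDate, MemberID, Shelf}, so {MemberID} is not a superkey.
Because {Shelf} is non-prime and the left side of MemberID -> Shelf is not a superkey, the relation is not in 3NF.
{BookID} is a proper subset of the key {BookID, MemberID}, and {BookID}⁺ contains the non-prime attribute {DueDate} — a partial dependency, so 2NF is violated.

1NF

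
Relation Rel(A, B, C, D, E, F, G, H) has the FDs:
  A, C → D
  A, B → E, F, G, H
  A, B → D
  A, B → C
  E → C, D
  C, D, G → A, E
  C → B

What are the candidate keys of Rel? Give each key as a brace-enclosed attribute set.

Closure of {A, B} is {A, B, C, D, E, F, G, H}, the whole schema; {A, B} is a candidate key.
Closure of {A, C} is {A, B, C, D, E, F, G, H}, the whole schema; {A, C} is a candidate key.
Closure of {A, E} is {A, B, C, D, E, F, G, H}, the whole schema; {A, E} is a candidate key.
Closure of {E, G} is {A, B, C, D, E, F, G, H}, the whole schema; {E, G} is a candidate key.
Closure of {C, D, G} is {A, B, C, D, E, F, G, H}, the whole schema; {C, D, G} is a candidate key.
Any other superkey properly contains one of these, so there are no further candidate keys.

{A, B}, {A, C}, {A, E}, {C, D, G}, {E, G}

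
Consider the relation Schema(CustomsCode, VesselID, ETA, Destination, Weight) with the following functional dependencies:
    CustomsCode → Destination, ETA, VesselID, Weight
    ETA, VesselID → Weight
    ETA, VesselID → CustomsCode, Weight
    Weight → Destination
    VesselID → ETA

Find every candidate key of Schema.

Closure of {CustomsCode} is {CustomsCode, Destination, ETA, VesselID, Weight}, the whole schema; {CustomsCode} is a candidate key.
Closure of {VesselID} is {CustomsCode, Destination, ETA, VesselID, Weight}, the whole schema; {VesselID} is a candidate key.
These are minimal and exhaustive — every other superkey contains one of them.

{CustomsCode}, {VesselID}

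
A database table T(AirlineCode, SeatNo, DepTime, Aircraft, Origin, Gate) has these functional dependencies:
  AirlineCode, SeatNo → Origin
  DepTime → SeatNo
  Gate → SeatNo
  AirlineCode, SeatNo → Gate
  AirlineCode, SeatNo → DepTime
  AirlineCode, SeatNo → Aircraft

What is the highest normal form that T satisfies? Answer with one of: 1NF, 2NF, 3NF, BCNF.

Candidate keys: {AirlineCode, DepTime}, {AirlineCode, Gate}, {AirlineCode, SeatNo}. Prime attributes: {AirlineCode, DepTime, Gate, SeatNo}.
For DepTime → SeatNo we have {DepTime}⁺ = {DepTime, SeatNo}; {DepTime} is not a superkey, so BCNF fails.
Since {SeatNo} ⊆ prime attributes and every other non-superkey FD also has a prime right side, the schema is in 3NF.

3NF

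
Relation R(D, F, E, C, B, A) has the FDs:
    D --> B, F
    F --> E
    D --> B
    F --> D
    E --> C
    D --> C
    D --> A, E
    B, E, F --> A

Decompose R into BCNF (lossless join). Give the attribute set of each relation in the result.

{A, B, D, E, F}; {C, E}

Candidate keys of the original relation: {D}, {F}.
{A, B, C, D, E, F}: {E} determines {C, E} here but is not a superkey — split on E --> C, giving {C, E} and {A, B, D, E, F}.
{C, E} is in BCNF.
{A, B, D, E, F} is in BCNF.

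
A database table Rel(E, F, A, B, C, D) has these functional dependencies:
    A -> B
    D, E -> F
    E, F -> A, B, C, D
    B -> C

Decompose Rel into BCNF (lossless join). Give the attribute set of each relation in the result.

Candidate keys of the original relation: {D, E}, {E, F}.
In {A, B, C, D, E, F}, {A} is not a superkey ({A}⁺ restricted to this set is {A, B, C}), so split on A -> B, C into {A, B, C} and {A, D, E, F}.
In {A, B, C}, {B} is not a superkey ({B}⁺ restricted to this set is {B, C}), so split on B -> C into {B, C} and {A, B}.
{B, C} is in BCNF.
{A, B} is in BCNF.
{A, D, E, F} is in BCNF.

{A, B}; {A, D, E, F}; {B, C}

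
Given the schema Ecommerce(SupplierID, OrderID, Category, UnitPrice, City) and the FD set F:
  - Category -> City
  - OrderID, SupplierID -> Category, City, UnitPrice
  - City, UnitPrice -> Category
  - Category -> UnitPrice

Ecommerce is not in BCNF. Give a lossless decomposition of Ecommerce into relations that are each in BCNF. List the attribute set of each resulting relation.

Candidate key of the original relation: {OrderID, SupplierID}.
In {Category, City, OrderID, SupplierID, UnitPrice}, {Category} is not a superkey ({Category}⁺ restricted to this set is {Category, City, UnitPrice}), so split on Category -> City, UnitPrice into {Category, City, UnitPrice} and {Category, OrderID, SupplierID}.
{Category, City, UnitPrice} is in BCNF.
{Category, OrderID, SupplierID} is in BCNF.

{Category, City, UnitPrice}; {Category, OrderID, SupplierID}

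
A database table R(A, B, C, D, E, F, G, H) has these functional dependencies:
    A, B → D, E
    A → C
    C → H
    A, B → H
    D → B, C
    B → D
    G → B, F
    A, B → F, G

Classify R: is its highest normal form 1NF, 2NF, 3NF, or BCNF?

1NF

Candidate keys: {A, B}, {A, D}, {A, G}. Prime attributes: {A, B, D, G}.
A → C breaks BCNF: {A}⁺ = {A, C, H}, so {A} is not a superkey.
A → C has non-prime {C} on the right and a non-superkey on the left, so 3NF fails.
The proper key subset {A} of {A, B} determines non-prime {C, H}, so the relation is not even in 2NF.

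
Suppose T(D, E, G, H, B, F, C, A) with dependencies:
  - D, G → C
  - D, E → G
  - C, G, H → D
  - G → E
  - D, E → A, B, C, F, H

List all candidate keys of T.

{C, G, H}, {D, E}, {D, G}

{D, E}⁺ = {A, B, C, D, E, F, G, H}, which is every attribute, so {D, E} is a candidate key.
{D, G}⁺ = {A, B, C, D, E, F, G, H}, which is every attribute, so {D, G} is a candidate key.
{C, G, H}⁺ = {A, B, C, D, E, F, G, H}, which is every attribute, so {C, G, H} is a candidate key.
Any other superkey properly contains one of these, so there are no further candidate keys.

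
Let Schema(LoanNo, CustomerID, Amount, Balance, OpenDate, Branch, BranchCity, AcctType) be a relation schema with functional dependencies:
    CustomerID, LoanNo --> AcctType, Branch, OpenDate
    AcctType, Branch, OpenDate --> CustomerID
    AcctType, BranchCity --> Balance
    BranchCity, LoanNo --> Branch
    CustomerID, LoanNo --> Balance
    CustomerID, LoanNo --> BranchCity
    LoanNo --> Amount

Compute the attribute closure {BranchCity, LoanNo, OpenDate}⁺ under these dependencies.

Start with {BranchCity, LoanNo, OpenDate}.
BranchCity, LoanNo --> Branch applies; add {Branch} → now {Branch, BranchCity, LoanNo, OpenDate}.
LoanNo --> Amount applies; add {Amount} → now {Amount, Branch, BranchCity, LoanNo, OpenDate}.
No further FD applies.

{Amount, Branch, BranchCity, LoanNo, OpenDate}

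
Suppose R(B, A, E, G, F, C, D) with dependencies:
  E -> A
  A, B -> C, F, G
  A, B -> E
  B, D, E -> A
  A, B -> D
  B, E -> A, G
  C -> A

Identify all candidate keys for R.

No FD produces {B}, so it must be in every candidate key.
{A, B} is a candidate key since {A, B}⁺ = {A, B, C, D, E, F, G} covers every attribute.
{B, C} is a candidate key since {B, C}⁺ = {A, B, C, D, E, F, G} covers every attribute.
{B, E} is a candidate key since {B, E}⁺ = {A, B, C, D, E, F, G} covers every attribute.
No proper subset of any of these is a key, and no other minimal superkey exists.

{A, B}, {B, C}, {B, E}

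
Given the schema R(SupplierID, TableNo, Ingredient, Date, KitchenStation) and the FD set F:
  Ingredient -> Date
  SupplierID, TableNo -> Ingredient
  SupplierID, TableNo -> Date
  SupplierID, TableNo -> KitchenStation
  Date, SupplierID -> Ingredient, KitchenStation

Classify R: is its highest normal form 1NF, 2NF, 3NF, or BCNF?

2NF

Candidate key: {SupplierID, TableNo}. Prime attributes: {SupplierID, TableNo}.
Ingredient -> Date: {Ingredient}⁺ = {Date, Ingredient}, which is not all of the attributes, so the left side is not a superkey — BCNF is violated.
Ingredient -> Date has non-prime {Date} on the right and a non-superkey on the left, so 3NF fails.
Checking every proper subset of each key, none determines a non-prime attribute — 2NF is satisfied.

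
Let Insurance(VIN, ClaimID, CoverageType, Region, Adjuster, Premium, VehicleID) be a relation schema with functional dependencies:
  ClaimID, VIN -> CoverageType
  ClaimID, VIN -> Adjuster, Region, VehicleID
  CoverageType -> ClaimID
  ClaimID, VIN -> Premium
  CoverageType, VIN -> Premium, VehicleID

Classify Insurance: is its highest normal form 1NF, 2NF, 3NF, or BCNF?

3NF

Candidate keys: {ClaimID, VIN}, {CoverageType, VIN}. Prime attributes: {ClaimID, CoverageType, VIN}.
For CoverageType -> ClaimID we have {CoverageType}⁺ = {ClaimID, CoverageType}; {CoverageType} is not a superkey, so BCNF fails.
But every attribute on its right side ({ClaimID}) is prime, and the same holds for every other non-superkey FD, so 3NF still holds.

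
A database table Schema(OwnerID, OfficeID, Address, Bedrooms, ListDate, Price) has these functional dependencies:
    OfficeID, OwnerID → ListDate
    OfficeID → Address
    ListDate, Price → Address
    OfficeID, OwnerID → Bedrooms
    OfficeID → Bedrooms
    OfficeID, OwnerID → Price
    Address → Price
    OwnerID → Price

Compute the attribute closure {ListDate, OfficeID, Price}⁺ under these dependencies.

{Address, Bedrooms, ListDate, OfficeID, Price}

Start with {ListDate, OfficeID, Price}.
OfficeID → Address applies; add {Address} → now {Address, ListDate, OfficeID, Price}.
OfficeID → Bedrooms applies; add {Bedrooms} → now {Address, Bedrooms, ListDate, OfficeID, Price}.
No further FD applies.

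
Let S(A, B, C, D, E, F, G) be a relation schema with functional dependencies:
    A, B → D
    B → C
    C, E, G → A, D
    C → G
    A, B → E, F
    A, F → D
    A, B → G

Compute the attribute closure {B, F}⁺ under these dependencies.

Start with {B, F}.
B → C applies; add {C} → now {B, C, F}.
C → G applies; add {G} → now {B, C, F, G}.
No further FD applies.

{B, C, F, G}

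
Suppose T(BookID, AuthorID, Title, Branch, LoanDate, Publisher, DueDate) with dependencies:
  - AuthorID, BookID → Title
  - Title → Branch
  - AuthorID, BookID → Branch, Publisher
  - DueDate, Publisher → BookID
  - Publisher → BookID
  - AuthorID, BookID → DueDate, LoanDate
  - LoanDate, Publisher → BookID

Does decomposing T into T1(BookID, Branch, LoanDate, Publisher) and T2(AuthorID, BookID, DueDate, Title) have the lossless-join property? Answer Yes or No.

Common attributes: {BookID}; their closure is {BookID}.
T1 ⊄ {BookID} and T2 ⊄ {BookID}, so the split is lossy.

No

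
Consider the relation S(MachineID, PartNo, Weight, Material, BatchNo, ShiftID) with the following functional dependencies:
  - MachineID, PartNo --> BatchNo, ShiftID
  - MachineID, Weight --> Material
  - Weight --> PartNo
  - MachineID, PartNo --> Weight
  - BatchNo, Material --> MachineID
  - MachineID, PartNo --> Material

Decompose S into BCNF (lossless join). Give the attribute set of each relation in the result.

Candidate keys of the original relation: {BatchNo, Material, PartNo}, {BatchNo, Material, Weight}, {MachineID, PartNo}, {MachineID, Weight}.
{BatchNo, MachineID, Material, PartNo, ShiftID, Weight}: {Weight} determines {PartNo, Weight} here but is not a superkey — split on Weight --> PartNo, giving {PartNo, Weight} and {BatchNo, MachineID, Material, ShiftID, Weight}.
{PartNo, Weight} has no BCNF violation.
{BatchNo, MachineID, Material, ShiftID, Weight}: {BatchNo, Material} determines {BatchNo, MachineID, Material} here but is not a superkey — split on BatchNo, Material --> MachineID, giving {BatchNo, MachineID, Material} and {BatchNo, Material, ShiftID, Weight}.
{BatchNo, MachineID, Material} has no BCNF violation.
{BatchNo, Material, ShiftID, Weight} has no BCNF violation.

{BatchNo, MachineID, Material}; {BatchNo, Material, ShiftID, Weight}; {PartNo, Weight}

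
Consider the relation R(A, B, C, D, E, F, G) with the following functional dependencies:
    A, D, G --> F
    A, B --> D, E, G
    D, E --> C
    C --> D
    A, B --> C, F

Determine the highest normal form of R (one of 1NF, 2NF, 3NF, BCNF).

2NF

Candidate key: {A, B}. Prime attributes: {A, B}.
For A, D, G --> F we have {A, D, G}⁺ = {A, D, F, G}; {A, D, G} is not a superkey, so BCNF fails.
A, D, G --> F determines the non-prime attribute {F} from a non-superkey — 3NF is violated.
No proper subset of a key has a non-prime attribute in its closure, so there is no partial dependency; 2NF holds.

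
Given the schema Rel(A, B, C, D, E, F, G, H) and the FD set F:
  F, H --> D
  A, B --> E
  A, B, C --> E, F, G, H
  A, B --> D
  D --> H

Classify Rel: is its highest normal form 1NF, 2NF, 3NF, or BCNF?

Candidate key: {A, B, C}. Prime attributes: {A, B, C}.
For F, H --> D we have {F, H}⁺ = {D, F, H}; {F, H} is not a superkey, so BCNF fails.
F, H --> D determines the non-prime attribute {D} from a non-superkey — 3NF is violated.
The proper key subset {A, B} of {A, B, C} determines non-prime {D, E, H}, so the relation is not even in 2NF.

1NF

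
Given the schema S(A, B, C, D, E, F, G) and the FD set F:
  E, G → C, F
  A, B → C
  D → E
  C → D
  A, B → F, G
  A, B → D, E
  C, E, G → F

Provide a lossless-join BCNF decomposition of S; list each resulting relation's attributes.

Candidate key of the original relation: {A, B}.
{A, B, C, D, E, F, G}: {E, G} determines {C, D, E, F, G} here but is not a superkey — split on E, G → C, D, F, giving {C, D, E, F, G} and {A, B, E, G}.
{C, D, E, F, G}: {D} determines {D, E} here but is not a superkey — split on D → E, giving {D, E} and {C, D, F, G}.
{D, E} is in BCNF.
{C, D, F, G}: {C} determines {C, D} here but is not a superkey — split on C → D, giving {C, D} and {C, F, G}.
{C, D} is in BCNF.
{C, F, G} is in BCNF.
{A, B, E, G} is in BCNF.

{A, B, E, G}; {C, D}; {C, F, G}; {D, E}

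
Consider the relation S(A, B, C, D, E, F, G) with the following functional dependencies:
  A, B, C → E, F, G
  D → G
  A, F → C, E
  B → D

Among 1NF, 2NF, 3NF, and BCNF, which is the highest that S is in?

Candidate keys: {A, B, C}, {A, B, F}. Prime attributes: {A, B, C, F}.
For D → G we have {D}⁺ = {D, G}; {D} is not a superkey, so BCNF fails.
D → G has non-prime {G} on the right and a non-superkey on the left, so 3NF fails.
{B} is a proper subset of the key {A, B, C}, and {B}⁺ contains the non-prime attributes {D, G} — a partial dependency, so 2NF is violated.

1NF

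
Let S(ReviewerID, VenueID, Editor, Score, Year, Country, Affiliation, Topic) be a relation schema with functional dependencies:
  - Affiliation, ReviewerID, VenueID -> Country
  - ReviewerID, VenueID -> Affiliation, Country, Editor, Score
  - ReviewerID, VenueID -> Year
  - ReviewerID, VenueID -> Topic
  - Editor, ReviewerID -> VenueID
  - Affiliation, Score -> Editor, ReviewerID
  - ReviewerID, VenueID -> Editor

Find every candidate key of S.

{Affiliation, Score}⁺ = {Affiliation, Country, Editor, ReviewerID, Score, Topic, VenueID, Year} — all of the relation — so {Affiliation, Score} is a candidate key.
{Editor, ReviewerID}⁺ = {Affiliation, Country, Editor, ReviewerID, Score, Topic, VenueID, Year} — all of the relation — so {Editor, ReviewerID} is a candidate key.
{ReviewerID, VenueID}⁺ = {Affiliation, Country, Editor, ReviewerID, Score, Topic, VenueID, Year} — all of the relation — so {ReviewerID, VenueID} is a candidate key.
Any other superkey properly contains one of these, so there are no further candidate keys.

{Affiliation, Score}, {Editor, ReviewerID}, {ReviewerID, VenueID}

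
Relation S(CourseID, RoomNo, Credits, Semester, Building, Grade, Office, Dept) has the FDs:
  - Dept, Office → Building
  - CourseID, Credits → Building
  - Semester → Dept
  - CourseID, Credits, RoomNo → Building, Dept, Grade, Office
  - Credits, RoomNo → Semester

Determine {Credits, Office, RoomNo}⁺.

Start with {Credits, Office, RoomNo}.
Credits, RoomNo → Semester applies; add {Semester} → now {Credits, Office, RoomNo, Semester}.
Semester → Dept applies; add {Dept} → now {Credits, Dept, Office, RoomNo, Semester}.
Dept, Office → Building applies; add {Building} → now {Building, Credits, Dept, Office, RoomNo, Semester}.
No further FD applies.

{Building, Credits, Dept, Office, RoomNo, Semester}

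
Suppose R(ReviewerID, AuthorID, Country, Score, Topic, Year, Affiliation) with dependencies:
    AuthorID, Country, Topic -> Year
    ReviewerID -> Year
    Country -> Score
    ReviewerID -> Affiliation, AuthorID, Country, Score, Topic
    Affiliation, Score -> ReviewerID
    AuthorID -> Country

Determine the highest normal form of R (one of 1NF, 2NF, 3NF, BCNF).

Candidate keys: {Affiliation, AuthorID}, {Affiliation, Country}, {Affiliation, Score}, {ReviewerID}. Prime attributes: {Affiliation, AuthorID, Country, ReviewerID, Score}.
AuthorID, Country, Topic -> Year breaks BCNF: {AuthorID, Country, Topic}⁺ = {AuthorID, Country, Score, Topic, Year}, so {AuthorID, Country, Topic} is not a superkey.
AuthorID, Country, Topic -> Year has non-prime {Year} on the right and a non-superkey on the left, so 3NF fails.
No proper subset of a key has a non-prime attribute in its closure, so there is no partial dependency; 2NF holds.

2NF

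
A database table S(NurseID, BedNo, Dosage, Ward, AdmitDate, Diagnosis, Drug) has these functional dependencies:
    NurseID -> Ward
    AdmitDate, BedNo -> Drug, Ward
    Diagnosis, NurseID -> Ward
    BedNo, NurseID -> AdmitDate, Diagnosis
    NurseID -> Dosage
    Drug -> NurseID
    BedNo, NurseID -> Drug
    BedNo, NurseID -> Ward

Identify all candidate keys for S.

{AdmitDate, BedNo}, {BedNo, Drug}, {BedNo, NurseID}

{BedNo} never appears on the right of any FD, so every key must include it.
{AdmitDate, BedNo}⁺ = {AdmitDate, BedNo, Diagnosis, Dosage, Drug, NurseID, Ward} — all of the relation — so {AdmitDate, BedNo} is a candidate key.
{BedNo, Drug}⁺ = {AdmitDate, BedNo, Diagnosis, Dosage, Drug, NurseID, Ward} — all of the relation — so {BedNo, Drug} is a candidate key.
{BedNo, NurseID}⁺ = {AdmitDate, BedNo, Diagnosis, Dosage, Drug, NurseID, Ward} — all of the relation — so {BedNo, NurseID} is a candidate key.
No proper subset of any of these is a key, and no other minimal superkey exists.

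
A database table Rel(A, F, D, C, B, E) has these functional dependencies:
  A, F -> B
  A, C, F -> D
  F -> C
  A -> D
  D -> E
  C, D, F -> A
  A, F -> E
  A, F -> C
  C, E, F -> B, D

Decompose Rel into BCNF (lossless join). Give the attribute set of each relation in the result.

Candidate keys of the original relation: {A, F}, {D, F}, {E, F}.
{A, B, C, D, E, F}: {F} determines {C, F} here but is not a superkey — split on F -> C, giving {C, F} and {A, B, D, E, F}.
{C, F}: every determinant is a superkey — BCNF.
{A, B, D, E, F}: {A} determines {A, D, E} here but is not a superkey — split on A -> D, E, giving {A, D, E} and {A, B, F}.
{A, D, E}: {D} determines {D, E} here but is not a superkey — split on D -> E, giving {D, E} and {A, D}.
{D, E}: every determinant is a superkey — BCNF.
{A, D}: every determinant is a superkey — BCNF.
{A, B, F}: every determinant is a superkey — BCNF.

{A, B, F}; {A, D}; {C, F}; {D, E}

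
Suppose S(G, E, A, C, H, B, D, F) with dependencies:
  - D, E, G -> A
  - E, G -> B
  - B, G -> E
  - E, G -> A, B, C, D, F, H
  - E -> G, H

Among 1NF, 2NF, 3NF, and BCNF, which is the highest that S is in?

Candidate keys: {B, G}, {E}. Prime attributes: {B, E, G}.
The left-hand side of every FD is a superkey, so BCNF is satisfied.

BCNF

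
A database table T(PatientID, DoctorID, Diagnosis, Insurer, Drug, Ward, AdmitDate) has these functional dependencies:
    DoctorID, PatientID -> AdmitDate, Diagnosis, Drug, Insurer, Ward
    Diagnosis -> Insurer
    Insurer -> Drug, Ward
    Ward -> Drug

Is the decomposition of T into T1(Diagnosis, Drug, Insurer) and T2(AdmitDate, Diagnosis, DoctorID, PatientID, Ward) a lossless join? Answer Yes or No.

Yes

T1 ∩ T2 = {Diagnosis}; its closure under F is {Diagnosis, Drug, Insurer, Ward}.
T1 is contained in that closure, so T1 ∩ T2 -> T1 holds and the join is lossless.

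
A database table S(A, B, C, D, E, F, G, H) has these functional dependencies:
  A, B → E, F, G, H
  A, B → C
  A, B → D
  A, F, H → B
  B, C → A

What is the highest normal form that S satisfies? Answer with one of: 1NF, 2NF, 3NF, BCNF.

Candidate keys: {A, B}, {A, F, H}, {B, C}. Prime attributes: {A, B, C, F, H}.
Each dependency's left side is a superkey — BCNF holds.

BCNF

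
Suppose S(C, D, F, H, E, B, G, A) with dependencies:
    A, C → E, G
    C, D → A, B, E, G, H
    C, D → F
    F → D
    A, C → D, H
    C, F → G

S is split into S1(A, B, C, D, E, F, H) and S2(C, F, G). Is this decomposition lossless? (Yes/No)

Yes

Common attributes: {C, F}; their closure is {A, B, C, D, E, F, G, H}.
Since S1 ⊆ {A, B, C, D, E, F, G, H}, the intersection is a superkey of S1; the decomposition is lossless.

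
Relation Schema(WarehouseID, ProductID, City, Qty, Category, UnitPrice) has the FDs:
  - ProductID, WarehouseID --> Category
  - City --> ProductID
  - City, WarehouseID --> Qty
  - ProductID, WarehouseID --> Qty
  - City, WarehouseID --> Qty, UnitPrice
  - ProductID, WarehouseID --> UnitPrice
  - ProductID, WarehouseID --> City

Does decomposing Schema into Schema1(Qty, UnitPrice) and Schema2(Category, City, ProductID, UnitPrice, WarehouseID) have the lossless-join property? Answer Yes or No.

No

Common attributes: {UnitPrice}; their closure is {UnitPrice}.
Schema1 ⊄ {UnitPrice} and Schema2 ⊄ {UnitPrice}, so the split is lossy.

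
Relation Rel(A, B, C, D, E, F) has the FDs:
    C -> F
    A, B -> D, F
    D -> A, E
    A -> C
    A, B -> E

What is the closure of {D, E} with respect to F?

{A, C, D, E, F}

Start with {D, E}.
D -> A, E applies; add {A} → now {A, D, E}.
A -> C applies; add {C} → now {A, C, D, E}.
C -> F applies; add {F} → now {A, C, D, E, F}.
No further FD applies.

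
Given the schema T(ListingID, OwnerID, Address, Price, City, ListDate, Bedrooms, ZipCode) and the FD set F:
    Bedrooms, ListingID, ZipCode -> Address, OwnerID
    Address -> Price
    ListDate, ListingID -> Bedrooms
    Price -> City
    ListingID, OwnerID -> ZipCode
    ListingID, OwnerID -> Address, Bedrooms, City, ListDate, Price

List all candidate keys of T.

Attributes never on any right-hand side: {ListingID} — every candidate key must contain it.
{ListingID, OwnerID}⁺ = {Address, Bedrooms, City, ListDate, ListingID, OwnerID, Price, ZipCode}, which is every attribute, so {ListingID, OwnerID} is a candidate key.
{Bedrooms, ListingID, ZipCode}⁺ = {Address, Bedrooms, City, ListDate, ListingID, OwnerID, Price, ZipCode}, which is every attribute, so {Bedrooms, ListingID, ZipCode} is a candidate key.
{ListDate, ListingID, ZipCode}⁺ = {Address, Bedrooms, City, ListDate, ListingID, OwnerID, Price, ZipCode}, which is every attribute, so {ListDate, ListingID, ZipCode} is a candidate key.
Any other superkey properly contains one of these, so there are no further candidate keys.

{Bedrooms, ListingID, ZipCode}, {ListDate, ListingID, ZipCode}, {ListingID, OwnerID}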